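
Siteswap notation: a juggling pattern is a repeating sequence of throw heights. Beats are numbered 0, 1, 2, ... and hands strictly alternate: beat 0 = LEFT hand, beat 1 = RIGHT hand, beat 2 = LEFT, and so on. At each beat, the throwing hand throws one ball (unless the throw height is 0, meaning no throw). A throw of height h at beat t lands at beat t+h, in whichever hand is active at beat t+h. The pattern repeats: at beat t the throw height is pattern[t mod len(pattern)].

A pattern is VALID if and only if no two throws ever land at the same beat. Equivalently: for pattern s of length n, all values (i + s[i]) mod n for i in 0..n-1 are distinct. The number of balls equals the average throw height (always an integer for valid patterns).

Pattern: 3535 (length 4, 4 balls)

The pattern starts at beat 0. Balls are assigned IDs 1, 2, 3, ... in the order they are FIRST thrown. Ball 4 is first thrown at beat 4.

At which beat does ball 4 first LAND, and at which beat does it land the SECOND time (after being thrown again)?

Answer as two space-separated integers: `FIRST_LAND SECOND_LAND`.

Beat 0 (L): throw ball1 h=3 -> lands@3:R; in-air after throw: [b1@3:R]
Beat 1 (R): throw ball2 h=5 -> lands@6:L; in-air after throw: [b1@3:R b2@6:L]
Beat 2 (L): throw ball3 h=3 -> lands@5:R; in-air after throw: [b1@3:R b3@5:R b2@6:L]
Beat 3 (R): throw ball1 h=5 -> lands@8:L; in-air after throw: [b3@5:R b2@6:L b1@8:L]
Beat 4 (L): throw ball4 h=3 -> lands@7:R; in-air after throw: [b3@5:R b2@6:L b4@7:R b1@8:L]
Beat 5 (R): throw ball3 h=5 -> lands@10:L; in-air after throw: [b2@6:L b4@7:R b1@8:L b3@10:L]
Beat 6 (L): throw ball2 h=3 -> lands@9:R; in-air after throw: [b4@7:R b1@8:L b2@9:R b3@10:L]
Beat 7 (R): throw ball4 h=5 -> lands@12:L; in-air after throw: [b1@8:L b2@9:R b3@10:L b4@12:L]
Beat 8 (L): throw ball1 h=3 -> lands@11:R; in-air after throw: [b2@9:R b3@10:L b1@11:R b4@12:L]
Beat 9 (R): throw ball2 h=5 -> lands@14:L; in-air after throw: [b3@10:L b1@11:R b4@12:L b2@14:L]
Beat 10 (L): throw ball3 h=3 -> lands@13:R; in-air after throw: [b1@11:R b4@12:L b3@13:R b2@14:L]
Beat 11 (R): throw ball1 h=5 -> lands@16:L; in-air after throw: [b4@12:L b3@13:R b2@14:L b1@16:L]
Beat 12 (L): throw ball4 h=3 -> lands@15:R; in-air after throw: [b3@13:R b2@14:L b4@15:R b1@16:L]
Ball 4: thrown@4 h=3 -> first land @7; rethrown@7 h=5 -> second land @12

Answer: 7 12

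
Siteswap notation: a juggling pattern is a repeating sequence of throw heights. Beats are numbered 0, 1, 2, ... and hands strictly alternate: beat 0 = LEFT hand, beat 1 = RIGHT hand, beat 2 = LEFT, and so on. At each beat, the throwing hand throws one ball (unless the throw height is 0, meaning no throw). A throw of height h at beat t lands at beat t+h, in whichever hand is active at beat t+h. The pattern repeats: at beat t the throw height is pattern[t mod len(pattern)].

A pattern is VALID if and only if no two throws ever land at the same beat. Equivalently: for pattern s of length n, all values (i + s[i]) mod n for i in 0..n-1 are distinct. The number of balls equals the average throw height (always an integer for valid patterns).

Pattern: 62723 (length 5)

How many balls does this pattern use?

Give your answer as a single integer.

Answer: 4

Derivation:
Pattern = [6, 2, 7, 2, 3], length n = 5
  position 0: throw height = 6, running sum = 6
  position 1: throw height = 2, running sum = 8
  position 2: throw height = 7, running sum = 15
  position 3: throw height = 2, running sum = 17
  position 4: throw height = 3, running sum = 20
Total sum = 20; balls = sum / n = 20 / 5 = 4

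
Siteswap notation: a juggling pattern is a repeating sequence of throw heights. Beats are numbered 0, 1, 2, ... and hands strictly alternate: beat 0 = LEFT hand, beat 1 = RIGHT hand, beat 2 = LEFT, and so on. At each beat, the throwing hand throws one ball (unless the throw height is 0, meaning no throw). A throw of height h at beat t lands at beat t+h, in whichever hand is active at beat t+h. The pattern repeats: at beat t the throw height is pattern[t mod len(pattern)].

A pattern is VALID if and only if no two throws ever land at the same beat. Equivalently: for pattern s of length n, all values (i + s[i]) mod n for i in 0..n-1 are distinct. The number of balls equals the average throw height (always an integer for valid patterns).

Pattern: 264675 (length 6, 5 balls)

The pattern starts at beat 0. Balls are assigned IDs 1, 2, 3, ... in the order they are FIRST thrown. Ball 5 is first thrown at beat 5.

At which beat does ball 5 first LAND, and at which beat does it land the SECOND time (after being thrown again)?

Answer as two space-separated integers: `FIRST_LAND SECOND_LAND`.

Beat 0 (L): throw ball1 h=2 -> lands@2:L; in-air after throw: [b1@2:L]
Beat 1 (R): throw ball2 h=6 -> lands@7:R; in-air after throw: [b1@2:L b2@7:R]
Beat 2 (L): throw ball1 h=4 -> lands@6:L; in-air after throw: [b1@6:L b2@7:R]
Beat 3 (R): throw ball3 h=6 -> lands@9:R; in-air after throw: [b1@6:L b2@7:R b3@9:R]
Beat 4 (L): throw ball4 h=7 -> lands@11:R; in-air after throw: [b1@6:L b2@7:R b3@9:R b4@11:R]
Beat 5 (R): throw ball5 h=5 -> lands@10:L; in-air after throw: [b1@6:L b2@7:R b3@9:R b5@10:L b4@11:R]
Beat 6 (L): throw ball1 h=2 -> lands@8:L; in-air after throw: [b2@7:R b1@8:L b3@9:R b5@10:L b4@11:R]
Beat 7 (R): throw ball2 h=6 -> lands@13:R; in-air after throw: [b1@8:L b3@9:R b5@10:L b4@11:R b2@13:R]
Beat 8 (L): throw ball1 h=4 -> lands@12:L; in-air after throw: [b3@9:R b5@10:L b4@11:R b1@12:L b2@13:R]
Beat 9 (R): throw ball3 h=6 -> lands@15:R; in-air after throw: [b5@10:L b4@11:R b1@12:L b2@13:R b3@15:R]
Beat 10 (L): throw ball5 h=7 -> lands@17:R; in-air after throw: [b4@11:R b1@12:L b2@13:R b3@15:R b5@17:R]
Beat 11 (R): throw ball4 h=5 -> lands@16:L; in-air after throw: [b1@12:L b2@13:R b3@15:R b4@16:L b5@17:R]
Beat 12 (L): throw ball1 h=2 -> lands@14:L; in-air after throw: [b2@13:R b1@14:L b3@15:R b4@16:L b5@17:R]
Beat 13 (R): throw ball2 h=6 -> lands@19:R; in-air after throw: [b1@14:L b3@15:R b4@16:L b5@17:R b2@19:R]
Beat 14 (L): throw ball1 h=4 -> lands@18:L; in-air after throw: [b3@15:R b4@16:L b5@17:R b1@18:L b2@19:R]
Beat 15 (R): throw ball3 h=6 -> lands@21:R; in-air after throw: [b4@16:L b5@17:R b1@18:L b2@19:R b3@21:R]
Beat 16 (L): throw ball4 h=7 -> lands@23:R; in-air after throw: [b5@17:R b1@18:L b2@19:R b3@21:R b4@23:R]
Beat 17 (R): throw ball5 h=5 -> lands@22:L; in-air after throw: [b1@18:L b2@19:R b3@21:R b5@22:L b4@23:R]
Ball 5: thrown@5 h=5 -> first land @10; rethrown@10 h=7 -> second land @17

Answer: 10 17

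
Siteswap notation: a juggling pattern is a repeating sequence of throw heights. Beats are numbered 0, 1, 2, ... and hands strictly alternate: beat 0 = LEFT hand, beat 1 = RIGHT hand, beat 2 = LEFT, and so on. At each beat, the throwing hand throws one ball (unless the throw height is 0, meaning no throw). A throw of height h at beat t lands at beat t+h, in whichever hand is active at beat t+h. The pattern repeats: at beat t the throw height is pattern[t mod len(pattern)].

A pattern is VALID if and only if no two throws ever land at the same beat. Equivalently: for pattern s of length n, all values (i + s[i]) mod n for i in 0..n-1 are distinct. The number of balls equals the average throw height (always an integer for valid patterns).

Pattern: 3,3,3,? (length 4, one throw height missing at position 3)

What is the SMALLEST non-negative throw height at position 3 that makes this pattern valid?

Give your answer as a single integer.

Answer: 3

Derivation:
i=0: (0 + 3) mod 4 = 3
i=1: (1 + 3) mod 4 = 0
i=2: (2 + 3) mod 4 = 1
i=3: s[i]=? (unknown)
Known residues: [0, 1, 3]; need a permutation of 0..3, so missing residue r = 2
Need (3 + s) mod 4 = 2; smallest s = (2 - 3) mod 4 = 3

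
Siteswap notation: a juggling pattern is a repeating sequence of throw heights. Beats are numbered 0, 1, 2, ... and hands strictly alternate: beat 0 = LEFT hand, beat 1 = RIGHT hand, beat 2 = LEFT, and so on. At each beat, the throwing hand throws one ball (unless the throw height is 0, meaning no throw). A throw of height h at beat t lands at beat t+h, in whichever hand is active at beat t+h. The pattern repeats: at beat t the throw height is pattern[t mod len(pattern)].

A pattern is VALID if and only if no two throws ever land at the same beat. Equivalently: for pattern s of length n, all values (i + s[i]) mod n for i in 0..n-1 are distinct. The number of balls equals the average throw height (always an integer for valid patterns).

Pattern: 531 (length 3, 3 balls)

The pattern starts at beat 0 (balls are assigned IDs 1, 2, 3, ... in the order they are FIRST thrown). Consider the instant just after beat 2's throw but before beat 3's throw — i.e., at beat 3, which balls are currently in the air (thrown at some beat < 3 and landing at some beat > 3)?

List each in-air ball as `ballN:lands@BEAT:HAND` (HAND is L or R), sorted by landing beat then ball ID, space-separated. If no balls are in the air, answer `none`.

Answer: ball2:lands@4:L ball1:lands@5:R

Derivation:
Beat 0 (L): throw ball1 h=5 -> lands@5:R; in-air after throw: [b1@5:R]
Beat 1 (R): throw ball2 h=3 -> lands@4:L; in-air after throw: [b2@4:L b1@5:R]
Beat 2 (L): throw ball3 h=1 -> lands@3:R; in-air after throw: [b3@3:R b2@4:L b1@5:R]
Beat 3 (R): throw ball3 h=5 -> lands@8:L; in-air after throw: [b2@4:L b1@5:R b3@8:L]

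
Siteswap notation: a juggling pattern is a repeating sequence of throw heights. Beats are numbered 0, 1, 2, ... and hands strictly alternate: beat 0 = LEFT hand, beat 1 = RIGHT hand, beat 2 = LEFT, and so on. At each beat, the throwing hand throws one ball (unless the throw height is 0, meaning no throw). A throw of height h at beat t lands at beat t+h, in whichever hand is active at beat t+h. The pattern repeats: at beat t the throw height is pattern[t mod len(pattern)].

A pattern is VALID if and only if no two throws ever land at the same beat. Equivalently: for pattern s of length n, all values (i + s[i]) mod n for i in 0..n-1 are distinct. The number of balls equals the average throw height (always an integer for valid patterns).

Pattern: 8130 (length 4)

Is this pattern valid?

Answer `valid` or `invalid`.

i=0: (i + s[i]) mod n = (0 + 8) mod 4 = 0
i=1: (i + s[i]) mod n = (1 + 1) mod 4 = 2
i=2: (i + s[i]) mod n = (2 + 3) mod 4 = 1
i=3: (i + s[i]) mod n = (3 + 0) mod 4 = 3
Residues: [0, 2, 1, 3], distinct: True

Answer: valid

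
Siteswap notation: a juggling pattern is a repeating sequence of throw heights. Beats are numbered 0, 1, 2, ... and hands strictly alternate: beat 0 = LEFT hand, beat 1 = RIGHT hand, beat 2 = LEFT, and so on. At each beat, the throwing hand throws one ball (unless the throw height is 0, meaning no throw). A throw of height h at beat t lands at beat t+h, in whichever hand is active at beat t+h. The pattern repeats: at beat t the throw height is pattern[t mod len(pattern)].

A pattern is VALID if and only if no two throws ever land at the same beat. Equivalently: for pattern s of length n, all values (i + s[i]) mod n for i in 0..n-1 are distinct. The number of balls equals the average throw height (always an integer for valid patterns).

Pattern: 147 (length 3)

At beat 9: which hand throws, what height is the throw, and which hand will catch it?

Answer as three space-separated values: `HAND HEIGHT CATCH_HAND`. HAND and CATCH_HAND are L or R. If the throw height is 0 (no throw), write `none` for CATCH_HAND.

Beat 9: 9 mod 2 = 1, so hand = R
Throw height = pattern[9 mod 3] = pattern[0] = 1
Lands at beat 9+1=10, 10 mod 2 = 0, so catch hand = L

Answer: R 1 L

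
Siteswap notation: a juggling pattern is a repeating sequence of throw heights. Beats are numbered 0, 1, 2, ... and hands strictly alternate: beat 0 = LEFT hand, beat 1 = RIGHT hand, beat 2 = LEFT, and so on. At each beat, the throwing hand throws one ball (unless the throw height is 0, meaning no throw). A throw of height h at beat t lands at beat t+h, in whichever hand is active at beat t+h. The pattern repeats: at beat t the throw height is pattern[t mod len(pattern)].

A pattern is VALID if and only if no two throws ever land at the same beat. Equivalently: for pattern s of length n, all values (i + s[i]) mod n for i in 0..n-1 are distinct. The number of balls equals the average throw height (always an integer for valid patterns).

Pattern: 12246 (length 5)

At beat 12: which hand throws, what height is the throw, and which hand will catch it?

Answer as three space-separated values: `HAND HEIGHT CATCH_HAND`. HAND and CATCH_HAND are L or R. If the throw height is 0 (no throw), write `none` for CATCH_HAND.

Beat 12: 12 mod 2 = 0, so hand = L
Throw height = pattern[12 mod 5] = pattern[2] = 2
Lands at beat 12+2=14, 14 mod 2 = 0, so catch hand = L

Answer: L 2 L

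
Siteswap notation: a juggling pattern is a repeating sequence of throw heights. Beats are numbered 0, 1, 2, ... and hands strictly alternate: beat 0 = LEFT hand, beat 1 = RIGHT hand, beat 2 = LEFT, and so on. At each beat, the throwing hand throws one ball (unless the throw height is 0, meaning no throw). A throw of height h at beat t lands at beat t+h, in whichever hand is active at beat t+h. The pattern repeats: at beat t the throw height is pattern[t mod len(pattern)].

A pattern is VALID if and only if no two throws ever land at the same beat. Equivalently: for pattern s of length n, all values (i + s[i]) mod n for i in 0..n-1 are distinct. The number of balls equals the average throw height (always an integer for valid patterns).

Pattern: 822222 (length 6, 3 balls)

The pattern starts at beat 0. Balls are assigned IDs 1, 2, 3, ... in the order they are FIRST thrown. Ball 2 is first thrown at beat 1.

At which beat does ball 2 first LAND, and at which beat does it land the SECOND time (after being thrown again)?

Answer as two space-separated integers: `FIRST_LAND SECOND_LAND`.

Beat 0 (L): throw ball1 h=8 -> lands@8:L; in-air after throw: [b1@8:L]
Beat 1 (R): throw ball2 h=2 -> lands@3:R; in-air after throw: [b2@3:R b1@8:L]
Beat 2 (L): throw ball3 h=2 -> lands@4:L; in-air after throw: [b2@3:R b3@4:L b1@8:L]
Beat 3 (R): throw ball2 h=2 -> lands@5:R; in-air after throw: [b3@4:L b2@5:R b1@8:L]
Beat 4 (L): throw ball3 h=2 -> lands@6:L; in-air after throw: [b2@5:R b3@6:L b1@8:L]
Beat 5 (R): throw ball2 h=2 -> lands@7:R; in-air after throw: [b3@6:L b2@7:R b1@8:L]
Ball 2: thrown@1 h=2 -> first land @3; rethrown@3 h=2 -> second land @5

Answer: 3 5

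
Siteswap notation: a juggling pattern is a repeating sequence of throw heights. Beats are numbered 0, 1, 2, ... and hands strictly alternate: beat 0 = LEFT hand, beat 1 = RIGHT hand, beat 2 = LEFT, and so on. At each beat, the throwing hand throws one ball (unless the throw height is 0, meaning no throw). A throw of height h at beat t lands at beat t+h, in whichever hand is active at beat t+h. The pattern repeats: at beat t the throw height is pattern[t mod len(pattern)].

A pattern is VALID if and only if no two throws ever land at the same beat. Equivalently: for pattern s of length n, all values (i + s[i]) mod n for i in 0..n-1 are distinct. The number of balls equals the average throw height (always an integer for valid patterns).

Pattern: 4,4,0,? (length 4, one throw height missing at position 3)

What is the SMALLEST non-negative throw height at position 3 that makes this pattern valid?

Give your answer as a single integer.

Answer: 0

Derivation:
i=0: (0 + 4) mod 4 = 0
i=1: (1 + 4) mod 4 = 1
i=2: (2 + 0) mod 4 = 2
i=3: s[i]=? (unknown)
Known residues: [0, 1, 2]; need a permutation of 0..3, so missing residue r = 3
Need (3 + s) mod 4 = 3; smallest s = (3 - 3) mod 4 = 0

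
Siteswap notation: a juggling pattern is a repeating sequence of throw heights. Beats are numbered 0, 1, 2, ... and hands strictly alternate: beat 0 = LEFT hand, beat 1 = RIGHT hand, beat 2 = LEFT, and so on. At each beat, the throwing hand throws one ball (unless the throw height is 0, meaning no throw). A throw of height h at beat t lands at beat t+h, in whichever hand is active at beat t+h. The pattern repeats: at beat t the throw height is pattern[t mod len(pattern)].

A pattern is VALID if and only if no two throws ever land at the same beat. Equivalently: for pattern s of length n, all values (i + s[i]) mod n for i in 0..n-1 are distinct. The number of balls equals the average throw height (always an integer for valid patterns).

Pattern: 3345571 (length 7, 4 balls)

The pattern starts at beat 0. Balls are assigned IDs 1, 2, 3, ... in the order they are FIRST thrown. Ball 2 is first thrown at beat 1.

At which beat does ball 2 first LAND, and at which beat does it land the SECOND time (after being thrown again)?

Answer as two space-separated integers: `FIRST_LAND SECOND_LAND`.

Answer: 4 9

Derivation:
Beat 0 (L): throw ball1 h=3 -> lands@3:R; in-air after throw: [b1@3:R]
Beat 1 (R): throw ball2 h=3 -> lands@4:L; in-air after throw: [b1@3:R b2@4:L]
Beat 2 (L): throw ball3 h=4 -> lands@6:L; in-air after throw: [b1@3:R b2@4:L b3@6:L]
Beat 3 (R): throw ball1 h=5 -> lands@8:L; in-air after throw: [b2@4:L b3@6:L b1@8:L]
Beat 4 (L): throw ball2 h=5 -> lands@9:R; in-air after throw: [b3@6:L b1@8:L b2@9:R]
Beat 5 (R): throw ball4 h=7 -> lands@12:L; in-air after throw: [b3@6:L b1@8:L b2@9:R b4@12:L]
Beat 6 (L): throw ball3 h=1 -> lands@7:R; in-air after throw: [b3@7:R b1@8:L b2@9:R b4@12:L]
Beat 7 (R): throw ball3 h=3 -> lands@10:L; in-air after throw: [b1@8:L b2@9:R b3@10:L b4@12:L]
Beat 8 (L): throw ball1 h=3 -> lands@11:R; in-air after throw: [b2@9:R b3@10:L b1@11:R b4@12:L]
Beat 9 (R): throw ball2 h=4 -> lands@13:R; in-air after throw: [b3@10:L b1@11:R b4@12:L b2@13:R]
Ball 2: thrown@1 h=3 -> first land @4; rethrown@4 h=5 -> second land @9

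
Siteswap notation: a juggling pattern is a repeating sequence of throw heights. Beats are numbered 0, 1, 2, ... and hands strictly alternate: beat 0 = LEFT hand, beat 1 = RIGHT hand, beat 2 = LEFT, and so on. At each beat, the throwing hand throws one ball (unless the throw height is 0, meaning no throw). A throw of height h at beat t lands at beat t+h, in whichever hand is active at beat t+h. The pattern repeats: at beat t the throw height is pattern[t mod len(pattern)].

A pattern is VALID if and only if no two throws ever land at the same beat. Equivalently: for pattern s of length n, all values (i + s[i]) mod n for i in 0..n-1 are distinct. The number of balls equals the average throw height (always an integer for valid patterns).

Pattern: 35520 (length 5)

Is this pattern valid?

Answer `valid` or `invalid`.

i=0: (i + s[i]) mod n = (0 + 3) mod 5 = 3
i=1: (i + s[i]) mod n = (1 + 5) mod 5 = 1
i=2: (i + s[i]) mod n = (2 + 5) mod 5 = 2
i=3: (i + s[i]) mod n = (3 + 2) mod 5 = 0
i=4: (i + s[i]) mod n = (4 + 0) mod 5 = 4
Residues: [3, 1, 2, 0, 4], distinct: True

Answer: valid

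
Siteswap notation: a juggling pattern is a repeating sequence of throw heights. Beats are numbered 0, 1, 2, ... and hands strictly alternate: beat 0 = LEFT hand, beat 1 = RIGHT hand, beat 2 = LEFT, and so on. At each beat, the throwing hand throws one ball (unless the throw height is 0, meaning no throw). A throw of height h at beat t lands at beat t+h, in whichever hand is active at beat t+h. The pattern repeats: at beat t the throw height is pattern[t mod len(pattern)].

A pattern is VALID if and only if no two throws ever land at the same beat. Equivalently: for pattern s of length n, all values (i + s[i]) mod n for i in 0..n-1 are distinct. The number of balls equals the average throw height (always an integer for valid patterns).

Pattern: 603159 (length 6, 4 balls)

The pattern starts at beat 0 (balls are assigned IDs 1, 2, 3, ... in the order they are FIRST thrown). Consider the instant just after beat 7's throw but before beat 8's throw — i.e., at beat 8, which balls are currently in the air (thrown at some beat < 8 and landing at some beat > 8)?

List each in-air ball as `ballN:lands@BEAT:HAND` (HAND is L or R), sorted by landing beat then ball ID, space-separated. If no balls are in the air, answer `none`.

Answer: ball3:lands@9:R ball1:lands@12:L ball2:lands@14:L

Derivation:
Beat 0 (L): throw ball1 h=6 -> lands@6:L; in-air after throw: [b1@6:L]
Beat 2 (L): throw ball2 h=3 -> lands@5:R; in-air after throw: [b2@5:R b1@6:L]
Beat 3 (R): throw ball3 h=1 -> lands@4:L; in-air after throw: [b3@4:L b2@5:R b1@6:L]
Beat 4 (L): throw ball3 h=5 -> lands@9:R; in-air after throw: [b2@5:R b1@6:L b3@9:R]
Beat 5 (R): throw ball2 h=9 -> lands@14:L; in-air after throw: [b1@6:L b3@9:R b2@14:L]
Beat 6 (L): throw ball1 h=6 -> lands@12:L; in-air after throw: [b3@9:R b1@12:L b2@14:L]
Beat 8 (L): throw ball4 h=3 -> lands@11:R; in-air after throw: [b3@9:R b4@11:R b1@12:L b2@14:L]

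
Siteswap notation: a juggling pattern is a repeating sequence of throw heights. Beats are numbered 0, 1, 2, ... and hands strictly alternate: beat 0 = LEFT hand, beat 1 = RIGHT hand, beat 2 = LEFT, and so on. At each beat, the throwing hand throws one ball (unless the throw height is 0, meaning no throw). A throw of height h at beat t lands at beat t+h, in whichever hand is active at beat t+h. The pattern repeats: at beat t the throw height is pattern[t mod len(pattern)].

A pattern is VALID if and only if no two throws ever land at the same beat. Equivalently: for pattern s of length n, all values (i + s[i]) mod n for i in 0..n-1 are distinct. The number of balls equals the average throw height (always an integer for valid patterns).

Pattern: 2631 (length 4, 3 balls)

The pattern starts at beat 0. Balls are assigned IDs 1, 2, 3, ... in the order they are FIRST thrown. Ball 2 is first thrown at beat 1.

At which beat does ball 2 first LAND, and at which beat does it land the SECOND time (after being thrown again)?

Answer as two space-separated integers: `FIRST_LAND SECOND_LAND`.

Answer: 7 8

Derivation:
Beat 0 (L): throw ball1 h=2 -> lands@2:L; in-air after throw: [b1@2:L]
Beat 1 (R): throw ball2 h=6 -> lands@7:R; in-air after throw: [b1@2:L b2@7:R]
Beat 2 (L): throw ball1 h=3 -> lands@5:R; in-air after throw: [b1@5:R b2@7:R]
Beat 3 (R): throw ball3 h=1 -> lands@4:L; in-air after throw: [b3@4:L b1@5:R b2@7:R]
Beat 4 (L): throw ball3 h=2 -> lands@6:L; in-air after throw: [b1@5:R b3@6:L b2@7:R]
Beat 5 (R): throw ball1 h=6 -> lands@11:R; in-air after throw: [b3@6:L b2@7:R b1@11:R]
Beat 6 (L): throw ball3 h=3 -> lands@9:R; in-air after throw: [b2@7:R b3@9:R b1@11:R]
Beat 7 (R): throw ball2 h=1 -> lands@8:L; in-air after throw: [b2@8:L b3@9:R b1@11:R]
Beat 8 (L): throw ball2 h=2 -> lands@10:L; in-air after throw: [b3@9:R b2@10:L b1@11:R]
Ball 2: thrown@1 h=6 -> first land @7; rethrown@7 h=1 -> second land @8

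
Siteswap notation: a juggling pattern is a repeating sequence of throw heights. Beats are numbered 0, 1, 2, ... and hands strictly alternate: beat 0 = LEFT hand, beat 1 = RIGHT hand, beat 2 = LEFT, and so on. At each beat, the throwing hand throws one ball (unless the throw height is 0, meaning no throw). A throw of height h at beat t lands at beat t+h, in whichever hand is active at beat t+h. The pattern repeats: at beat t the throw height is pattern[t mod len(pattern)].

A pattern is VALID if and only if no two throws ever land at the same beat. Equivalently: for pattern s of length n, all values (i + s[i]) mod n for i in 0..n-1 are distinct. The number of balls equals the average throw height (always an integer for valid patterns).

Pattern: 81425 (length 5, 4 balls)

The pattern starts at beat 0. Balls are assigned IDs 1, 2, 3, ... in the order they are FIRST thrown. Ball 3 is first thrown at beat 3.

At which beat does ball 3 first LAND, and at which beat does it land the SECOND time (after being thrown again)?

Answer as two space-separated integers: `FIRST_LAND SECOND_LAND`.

Answer: 5 13

Derivation:
Beat 0 (L): throw ball1 h=8 -> lands@8:L; in-air after throw: [b1@8:L]
Beat 1 (R): throw ball2 h=1 -> lands@2:L; in-air after throw: [b2@2:L b1@8:L]
Beat 2 (L): throw ball2 h=4 -> lands@6:L; in-air after throw: [b2@6:L b1@8:L]
Beat 3 (R): throw ball3 h=2 -> lands@5:R; in-air after throw: [b3@5:R b2@6:L b1@8:L]
Beat 4 (L): throw ball4 h=5 -> lands@9:R; in-air after throw: [b3@5:R b2@6:L b1@8:L b4@9:R]
Beat 5 (R): throw ball3 h=8 -> lands@13:R; in-air after throw: [b2@6:L b1@8:L b4@9:R b3@13:R]
Beat 6 (L): throw ball2 h=1 -> lands@7:R; in-air after throw: [b2@7:R b1@8:L b4@9:R b3@13:R]
Beat 7 (R): throw ball2 h=4 -> lands@11:R; in-air after throw: [b1@8:L b4@9:R b2@11:R b3@13:R]
Beat 8 (L): throw ball1 h=2 -> lands@10:L; in-air after throw: [b4@9:R b1@10:L b2@11:R b3@13:R]
Beat 9 (R): throw ball4 h=5 -> lands@14:L; in-air after throw: [b1@10:L b2@11:R b3@13:R b4@14:L]
Beat 10 (L): throw ball1 h=8 -> lands@18:L; in-air after throw: [b2@11:R b3@13:R b4@14:L b1@18:L]
Beat 11 (R): throw ball2 h=1 -> lands@12:L; in-air after throw: [b2@12:L b3@13:R b4@14:L b1@18:L]
Beat 12 (L): throw ball2 h=4 -> lands@16:L; in-air after throw: [b3@13:R b4@14:L b2@16:L b1@18:L]
Beat 13 (R): throw ball3 h=2 -> lands@15:R; in-air after throw: [b4@14:L b3@15:R b2@16:L b1@18:L]
Ball 3: thrown@3 h=2 -> first land @5; rethrown@5 h=8 -> second land @13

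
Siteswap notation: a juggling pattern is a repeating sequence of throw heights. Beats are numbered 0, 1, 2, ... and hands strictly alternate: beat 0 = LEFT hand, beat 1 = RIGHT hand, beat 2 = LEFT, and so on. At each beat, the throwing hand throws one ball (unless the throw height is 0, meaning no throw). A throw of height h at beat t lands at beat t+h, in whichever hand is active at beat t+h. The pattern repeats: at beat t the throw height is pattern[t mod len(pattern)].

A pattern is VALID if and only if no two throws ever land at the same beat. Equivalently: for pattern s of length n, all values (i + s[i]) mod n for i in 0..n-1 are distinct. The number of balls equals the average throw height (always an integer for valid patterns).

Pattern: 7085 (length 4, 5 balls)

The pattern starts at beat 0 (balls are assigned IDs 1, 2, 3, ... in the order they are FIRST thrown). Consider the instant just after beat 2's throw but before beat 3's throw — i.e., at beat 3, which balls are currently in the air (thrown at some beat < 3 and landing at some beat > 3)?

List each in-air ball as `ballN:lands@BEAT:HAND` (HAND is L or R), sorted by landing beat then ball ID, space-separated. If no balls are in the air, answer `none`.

Answer: ball1:lands@7:R ball2:lands@10:L

Derivation:
Beat 0 (L): throw ball1 h=7 -> lands@7:R; in-air after throw: [b1@7:R]
Beat 2 (L): throw ball2 h=8 -> lands@10:L; in-air after throw: [b1@7:R b2@10:L]
Beat 3 (R): throw ball3 h=5 -> lands@8:L; in-air after throw: [b1@7:R b3@8:L b2@10:L]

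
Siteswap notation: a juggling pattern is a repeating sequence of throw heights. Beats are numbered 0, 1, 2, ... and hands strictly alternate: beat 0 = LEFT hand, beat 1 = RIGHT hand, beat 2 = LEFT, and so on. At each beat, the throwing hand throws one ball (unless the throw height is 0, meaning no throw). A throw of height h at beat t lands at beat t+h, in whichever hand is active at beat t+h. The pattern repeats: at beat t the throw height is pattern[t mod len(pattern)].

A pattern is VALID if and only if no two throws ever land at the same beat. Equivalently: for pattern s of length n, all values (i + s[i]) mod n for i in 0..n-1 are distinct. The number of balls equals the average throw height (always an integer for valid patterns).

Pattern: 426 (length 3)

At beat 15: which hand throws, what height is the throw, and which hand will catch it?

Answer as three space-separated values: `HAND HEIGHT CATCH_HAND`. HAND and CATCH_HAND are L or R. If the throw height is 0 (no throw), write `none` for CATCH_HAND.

Answer: R 4 R

Derivation:
Beat 15: 15 mod 2 = 1, so hand = R
Throw height = pattern[15 mod 3] = pattern[0] = 4
Lands at beat 15+4=19, 19 mod 2 = 1, so catch hand = R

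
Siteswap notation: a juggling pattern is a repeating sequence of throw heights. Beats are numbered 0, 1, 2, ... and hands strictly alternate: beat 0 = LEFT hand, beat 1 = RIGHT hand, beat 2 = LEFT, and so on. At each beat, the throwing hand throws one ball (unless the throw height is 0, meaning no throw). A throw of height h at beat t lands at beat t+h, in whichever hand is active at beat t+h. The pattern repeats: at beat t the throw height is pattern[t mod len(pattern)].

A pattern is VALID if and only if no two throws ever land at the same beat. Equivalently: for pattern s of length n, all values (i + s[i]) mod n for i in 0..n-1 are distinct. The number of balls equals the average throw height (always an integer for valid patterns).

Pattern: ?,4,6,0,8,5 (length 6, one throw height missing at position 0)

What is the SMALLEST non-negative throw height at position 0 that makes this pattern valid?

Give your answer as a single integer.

i=0: s[i]=? (unknown)
i=1: (1 + 4) mod 6 = 5
i=2: (2 + 6) mod 6 = 2
i=3: (3 + 0) mod 6 = 3
i=4: (4 + 8) mod 6 = 0
i=5: (5 + 5) mod 6 = 4
Known residues: [0, 2, 3, 4, 5]; need a permutation of 0..5, so missing residue r = 1
Need (0 + s) mod 6 = 1; smallest s = (1 - 0) mod 6 = 1

Answer: 1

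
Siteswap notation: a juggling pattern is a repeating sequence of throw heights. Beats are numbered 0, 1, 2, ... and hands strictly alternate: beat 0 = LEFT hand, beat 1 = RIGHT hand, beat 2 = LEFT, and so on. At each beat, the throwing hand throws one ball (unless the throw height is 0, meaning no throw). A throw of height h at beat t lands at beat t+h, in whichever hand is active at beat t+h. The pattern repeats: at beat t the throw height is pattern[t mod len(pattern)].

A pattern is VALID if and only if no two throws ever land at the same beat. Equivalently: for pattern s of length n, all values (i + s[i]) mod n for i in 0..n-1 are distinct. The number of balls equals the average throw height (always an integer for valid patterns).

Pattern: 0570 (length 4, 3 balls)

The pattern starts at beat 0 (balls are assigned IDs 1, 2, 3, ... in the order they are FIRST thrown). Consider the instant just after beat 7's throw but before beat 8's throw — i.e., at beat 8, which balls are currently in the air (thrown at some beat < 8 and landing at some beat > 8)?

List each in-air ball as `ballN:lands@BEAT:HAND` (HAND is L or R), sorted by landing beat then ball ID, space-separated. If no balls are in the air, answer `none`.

Answer: ball2:lands@9:R ball3:lands@10:L ball1:lands@13:R

Derivation:
Beat 1 (R): throw ball1 h=5 -> lands@6:L; in-air after throw: [b1@6:L]
Beat 2 (L): throw ball2 h=7 -> lands@9:R; in-air after throw: [b1@6:L b2@9:R]
Beat 5 (R): throw ball3 h=5 -> lands@10:L; in-air after throw: [b1@6:L b2@9:R b3@10:L]
Beat 6 (L): throw ball1 h=7 -> lands@13:R; in-air after throw: [b2@9:R b3@10:L b1@13:R]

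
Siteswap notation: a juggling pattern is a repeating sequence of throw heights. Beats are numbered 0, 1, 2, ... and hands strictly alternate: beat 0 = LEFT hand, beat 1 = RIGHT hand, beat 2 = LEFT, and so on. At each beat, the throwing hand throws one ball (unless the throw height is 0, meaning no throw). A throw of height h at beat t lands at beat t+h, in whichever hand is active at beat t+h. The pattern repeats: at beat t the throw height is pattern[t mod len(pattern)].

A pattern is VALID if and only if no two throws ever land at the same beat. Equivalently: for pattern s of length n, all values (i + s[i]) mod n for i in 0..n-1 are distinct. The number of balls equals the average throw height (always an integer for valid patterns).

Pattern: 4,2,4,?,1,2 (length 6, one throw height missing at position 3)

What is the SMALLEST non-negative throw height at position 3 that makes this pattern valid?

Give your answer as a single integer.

Answer: 5

Derivation:
i=0: (0 + 4) mod 6 = 4
i=1: (1 + 2) mod 6 = 3
i=2: (2 + 4) mod 6 = 0
i=3: s[i]=? (unknown)
i=4: (4 + 1) mod 6 = 5
i=5: (5 + 2) mod 6 = 1
Known residues: [0, 1, 3, 4, 5]; need a permutation of 0..5, so missing residue r = 2
Need (3 + s) mod 6 = 2; smallest s = (2 - 3) mod 6 = 5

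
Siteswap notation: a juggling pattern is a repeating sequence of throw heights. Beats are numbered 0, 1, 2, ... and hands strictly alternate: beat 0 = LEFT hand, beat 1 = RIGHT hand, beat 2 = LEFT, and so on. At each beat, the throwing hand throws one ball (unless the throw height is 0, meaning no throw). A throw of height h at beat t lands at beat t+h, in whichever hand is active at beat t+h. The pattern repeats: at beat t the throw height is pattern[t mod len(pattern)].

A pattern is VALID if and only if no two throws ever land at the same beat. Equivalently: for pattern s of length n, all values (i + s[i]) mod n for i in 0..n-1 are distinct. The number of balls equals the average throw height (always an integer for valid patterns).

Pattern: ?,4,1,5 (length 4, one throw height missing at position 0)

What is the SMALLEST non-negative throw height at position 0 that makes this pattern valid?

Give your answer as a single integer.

i=0: s[i]=? (unknown)
i=1: (1 + 4) mod 4 = 1
i=2: (2 + 1) mod 4 = 3
i=3: (3 + 5) mod 4 = 0
Known residues: [0, 1, 3]; need a permutation of 0..3, so missing residue r = 2
Need (0 + s) mod 4 = 2; smallest s = (2 - 0) mod 4 = 2

Answer: 2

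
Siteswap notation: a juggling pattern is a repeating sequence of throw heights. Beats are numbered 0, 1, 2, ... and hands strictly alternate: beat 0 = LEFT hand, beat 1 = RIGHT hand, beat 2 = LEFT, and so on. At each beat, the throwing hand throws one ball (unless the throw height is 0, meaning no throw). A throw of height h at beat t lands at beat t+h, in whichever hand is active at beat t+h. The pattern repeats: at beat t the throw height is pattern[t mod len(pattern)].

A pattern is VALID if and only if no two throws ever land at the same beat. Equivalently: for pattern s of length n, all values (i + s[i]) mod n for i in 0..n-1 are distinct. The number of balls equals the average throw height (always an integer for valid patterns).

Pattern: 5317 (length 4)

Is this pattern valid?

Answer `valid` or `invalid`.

i=0: (i + s[i]) mod n = (0 + 5) mod 4 = 1
i=1: (i + s[i]) mod n = (1 + 3) mod 4 = 0
i=2: (i + s[i]) mod n = (2 + 1) mod 4 = 3
i=3: (i + s[i]) mod n = (3 + 7) mod 4 = 2
Residues: [1, 0, 3, 2], distinct: True

Answer: valid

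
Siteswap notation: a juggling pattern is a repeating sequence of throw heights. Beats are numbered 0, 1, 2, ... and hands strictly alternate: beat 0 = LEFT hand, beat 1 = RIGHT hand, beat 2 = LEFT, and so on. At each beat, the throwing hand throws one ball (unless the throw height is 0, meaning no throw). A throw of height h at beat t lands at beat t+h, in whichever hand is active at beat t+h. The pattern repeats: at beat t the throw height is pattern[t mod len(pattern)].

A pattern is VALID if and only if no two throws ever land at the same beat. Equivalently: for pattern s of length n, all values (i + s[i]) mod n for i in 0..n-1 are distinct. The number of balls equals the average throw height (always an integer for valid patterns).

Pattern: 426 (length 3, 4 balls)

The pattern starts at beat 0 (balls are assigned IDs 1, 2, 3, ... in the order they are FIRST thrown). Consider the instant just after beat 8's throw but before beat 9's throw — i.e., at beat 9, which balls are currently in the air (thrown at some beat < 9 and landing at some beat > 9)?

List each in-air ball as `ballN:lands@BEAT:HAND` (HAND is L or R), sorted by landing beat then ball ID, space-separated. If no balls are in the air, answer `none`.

Beat 0 (L): throw ball1 h=4 -> lands@4:L; in-air after throw: [b1@4:L]
Beat 1 (R): throw ball2 h=2 -> lands@3:R; in-air after throw: [b2@3:R b1@4:L]
Beat 2 (L): throw ball3 h=6 -> lands@8:L; in-air after throw: [b2@3:R b1@4:L b3@8:L]
Beat 3 (R): throw ball2 h=4 -> lands@7:R; in-air after throw: [b1@4:L b2@7:R b3@8:L]
Beat 4 (L): throw ball1 h=2 -> lands@6:L; in-air after throw: [b1@6:L b2@7:R b3@8:L]
Beat 5 (R): throw ball4 h=6 -> lands@11:R; in-air after throw: [b1@6:L b2@7:R b3@8:L b4@11:R]
Beat 6 (L): throw ball1 h=4 -> lands@10:L; in-air after throw: [b2@7:R b3@8:L b1@10:L b4@11:R]
Beat 7 (R): throw ball2 h=2 -> lands@9:R; in-air after throw: [b3@8:L b2@9:R b1@10:L b4@11:R]
Beat 8 (L): throw ball3 h=6 -> lands@14:L; in-air after throw: [b2@9:R b1@10:L b4@11:R b3@14:L]
Beat 9 (R): throw ball2 h=4 -> lands@13:R; in-air after throw: [b1@10:L b4@11:R b2@13:R b3@14:L]

Answer: ball1:lands@10:L ball4:lands@11:R ball3:lands@14:L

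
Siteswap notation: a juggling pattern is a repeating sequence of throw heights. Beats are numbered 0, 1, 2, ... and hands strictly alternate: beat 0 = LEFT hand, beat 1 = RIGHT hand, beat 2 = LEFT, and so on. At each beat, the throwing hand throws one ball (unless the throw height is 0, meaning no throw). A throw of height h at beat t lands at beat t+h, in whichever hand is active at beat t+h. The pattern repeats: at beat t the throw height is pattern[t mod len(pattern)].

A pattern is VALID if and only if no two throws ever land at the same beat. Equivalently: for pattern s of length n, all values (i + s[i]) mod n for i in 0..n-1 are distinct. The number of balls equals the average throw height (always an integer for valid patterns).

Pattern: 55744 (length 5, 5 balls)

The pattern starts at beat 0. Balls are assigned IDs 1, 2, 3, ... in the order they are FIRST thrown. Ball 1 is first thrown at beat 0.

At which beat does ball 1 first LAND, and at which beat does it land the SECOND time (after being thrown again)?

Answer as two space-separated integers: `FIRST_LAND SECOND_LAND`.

Beat 0 (L): throw ball1 h=5 -> lands@5:R; in-air after throw: [b1@5:R]
Beat 1 (R): throw ball2 h=5 -> lands@6:L; in-air after throw: [b1@5:R b2@6:L]
Beat 2 (L): throw ball3 h=7 -> lands@9:R; in-air after throw: [b1@5:R b2@6:L b3@9:R]
Beat 3 (R): throw ball4 h=4 -> lands@7:R; in-air after throw: [b1@5:R b2@6:L b4@7:R b3@9:R]
Beat 4 (L): throw ball5 h=4 -> lands@8:L; in-air after throw: [b1@5:R b2@6:L b4@7:R b5@8:L b3@9:R]
Beat 5 (R): throw ball1 h=5 -> lands@10:L; in-air after throw: [b2@6:L b4@7:R b5@8:L b3@9:R b1@10:L]
Beat 6 (L): throw ball2 h=5 -> lands@11:R; in-air after throw: [b4@7:R b5@8:L b3@9:R b1@10:L b2@11:R]
Beat 7 (R): throw ball4 h=7 -> lands@14:L; in-air after throw: [b5@8:L b3@9:R b1@10:L b2@11:R b4@14:L]
Beat 8 (L): throw ball5 h=4 -> lands@12:L; in-air after throw: [b3@9:R b1@10:L b2@11:R b5@12:L b4@14:L]
Beat 9 (R): throw ball3 h=4 -> lands@13:R; in-air after throw: [b1@10:L b2@11:R b5@12:L b3@13:R b4@14:L]
Beat 10 (L): throw ball1 h=5 -> lands@15:R; in-air after throw: [b2@11:R b5@12:L b3@13:R b4@14:L b1@15:R]
Ball 1: thrown@0 h=5 -> first land @5; rethrown@5 h=5 -> second land @10

Answer: 5 10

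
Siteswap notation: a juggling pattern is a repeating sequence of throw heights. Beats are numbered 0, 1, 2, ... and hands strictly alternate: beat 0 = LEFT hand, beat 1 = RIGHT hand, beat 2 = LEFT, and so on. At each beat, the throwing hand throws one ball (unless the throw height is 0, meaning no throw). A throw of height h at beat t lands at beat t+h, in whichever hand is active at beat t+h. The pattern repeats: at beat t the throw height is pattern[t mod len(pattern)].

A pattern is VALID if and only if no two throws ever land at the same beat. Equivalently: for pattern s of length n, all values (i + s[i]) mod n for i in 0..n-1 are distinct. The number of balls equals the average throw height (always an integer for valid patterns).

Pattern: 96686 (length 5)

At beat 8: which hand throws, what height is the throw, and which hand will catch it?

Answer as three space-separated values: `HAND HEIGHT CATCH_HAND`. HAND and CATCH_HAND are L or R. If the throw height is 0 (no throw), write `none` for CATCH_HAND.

Beat 8: 8 mod 2 = 0, so hand = L
Throw height = pattern[8 mod 5] = pattern[3] = 8
Lands at beat 8+8=16, 16 mod 2 = 0, so catch hand = L

Answer: L 8 L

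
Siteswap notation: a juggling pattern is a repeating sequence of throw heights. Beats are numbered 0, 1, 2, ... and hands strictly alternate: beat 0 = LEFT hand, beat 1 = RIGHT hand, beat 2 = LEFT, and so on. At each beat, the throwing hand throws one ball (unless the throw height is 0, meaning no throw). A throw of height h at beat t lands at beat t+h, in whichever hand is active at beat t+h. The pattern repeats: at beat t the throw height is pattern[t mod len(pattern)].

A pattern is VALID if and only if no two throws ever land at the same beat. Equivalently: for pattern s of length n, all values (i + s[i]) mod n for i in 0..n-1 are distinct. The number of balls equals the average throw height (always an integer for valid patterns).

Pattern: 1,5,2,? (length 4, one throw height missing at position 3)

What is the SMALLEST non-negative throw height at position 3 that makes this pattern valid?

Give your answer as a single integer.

Answer: 0

Derivation:
i=0: (0 + 1) mod 4 = 1
i=1: (1 + 5) mod 4 = 2
i=2: (2 + 2) mod 4 = 0
i=3: s[i]=? (unknown)
Known residues: [0, 1, 2]; need a permutation of 0..3, so missing residue r = 3
Need (3 + s) mod 4 = 3; smallest s = (3 - 3) mod 4 = 0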